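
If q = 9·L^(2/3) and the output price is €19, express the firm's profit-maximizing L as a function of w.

L(w) = 1481544/w³

MP_L = (2/3)·9·L^(-1/3) = 6·L^(-1/3).
Setting P·MP_L = w: 114·L^(-1/3) = w.
Solving for L: L^(-1/3) = w/114, so L = (114/w)^(3).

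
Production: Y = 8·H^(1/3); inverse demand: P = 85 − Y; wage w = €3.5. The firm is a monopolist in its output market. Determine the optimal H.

Marginal revenue from the inverse demand is MR = 85 − 2Y.
The marginal product is MP_H = (8/3)·H^(-2/3).
A monopolist hires until marginal revenue product equals the wage: MR·MP_H = w.
At H, Y = 8·H^(1/3). Substituting and solving: (85 − 16·H^(1/3))·(8/3)·H^(-2/3) = 3.5 gives H = 64.

H* = 64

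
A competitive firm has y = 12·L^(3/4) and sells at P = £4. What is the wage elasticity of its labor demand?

MP_L = (3/4)·12·L^(-1/4), so P·MP_L = w gives 36·L^(-1/4) = w.
Solving, L(w) = (36/w)^(4). This is a constant-elasticity form: L ∝ w^(−4), so ε = −4.

ε = -4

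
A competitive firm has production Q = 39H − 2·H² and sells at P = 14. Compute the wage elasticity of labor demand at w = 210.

From P·MP_H = w with MP_H = 39 − 4H, labor demand is H(w) = (39 − w/14)/4.
dH/dw = −1/(56) = -1/56.
At w = 210, H = 6, so ε = (dH/dw)·(w/H) = (-1/56)·(210/6) = -0.625.

ε = -0.625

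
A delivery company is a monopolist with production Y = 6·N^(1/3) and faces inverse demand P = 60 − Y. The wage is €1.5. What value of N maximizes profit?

Marginal revenue from the inverse demand is MR = 60 − 2Y.
The marginal product is MP_N = 2·N^(-2/3).
A monopolist hires until marginal revenue product equals the wage: MR·MP_N = w.
At N, Y = 6·N^(1/3). Substituting and solving: (60 − 12·N^(1/3))·2·N^(-2/3) = 1.5 gives N = 64.

N* = 64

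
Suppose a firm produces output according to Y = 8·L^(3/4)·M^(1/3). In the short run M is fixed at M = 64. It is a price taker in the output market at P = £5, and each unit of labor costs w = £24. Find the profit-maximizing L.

L* = 625

With M = 64, MP_L = (3/4)·8·L^(-1/4)·64^(1/3) = 24·L^(-1/4).
Profit maximization for a price taker requires P·MP_L = w: 5·24·L^(-1/4) = 24.
So L^(-1/4) = 0.2, which gives L = 625.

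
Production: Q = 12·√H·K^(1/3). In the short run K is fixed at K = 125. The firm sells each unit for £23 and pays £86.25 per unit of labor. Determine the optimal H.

H* = 64

With K = 125, MP_H = (1/2)·12·H^(-1/2)·125^(1/3) = 30·H^(-1/2).
Profit maximization for a price taker requires P·MP_H = w: 23·30·H^(-1/2) = 86.25.
So H^(-1/2) = 0.125, which gives H = 64.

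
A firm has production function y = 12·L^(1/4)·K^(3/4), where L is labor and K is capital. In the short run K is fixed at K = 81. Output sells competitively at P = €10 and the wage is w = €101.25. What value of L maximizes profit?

With K = 81, MP_L = (1/4)·12·L^(-3/4)·81^(3/4) = 81·L^(-3/4).
Profit maximization for a price taker requires P·MP_L = w: 10·81·L^(-3/4) = 101.25.
So L^(-3/4) = 0.125, which gives L = 16.

L* = 16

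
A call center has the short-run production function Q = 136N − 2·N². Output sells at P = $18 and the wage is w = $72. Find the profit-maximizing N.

The marginal product of N is MP_N = 136 − 4N.
A price-taking firm hires until the value of the marginal product equals the wage: P·MP_N = w, so 18·(136 − 4N) = 72.
Then 136 − 4N = 4, giving N = 33.

N* = 33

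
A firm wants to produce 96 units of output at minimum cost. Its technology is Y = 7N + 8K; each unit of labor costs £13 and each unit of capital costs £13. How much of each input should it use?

N* = 0, K* = 12

The inputs are perfect substitutes, so the firm uses whichever has the lower cost per unit of output.
Cost per unit of output via N is w/7 = 13/7; via K it is r/8 = 1.625. K is cheaper.
Producing Y = 96 with K alone: N = 0, K = 12.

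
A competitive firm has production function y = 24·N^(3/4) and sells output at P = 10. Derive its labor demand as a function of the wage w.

N(w) = (180/w)^(4)

MP_N = (3/4)·24·N^(-1/4) = 18·N^(-1/4).
Setting P·MP_N = w: 180·N^(-1/4) = w.
Solving for N: N^(-1/4) = w/180, so N = (180/w)^(4).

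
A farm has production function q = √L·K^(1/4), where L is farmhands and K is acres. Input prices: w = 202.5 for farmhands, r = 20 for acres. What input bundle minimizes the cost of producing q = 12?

L* = 16, K* = 81

Cost minimization requires the marginal rate of technical substitution to equal the input-price ratio: MP_L/MP_K = w/r.
Here MP_L/MP_K = (1/2)·(K/L)/(1/4) = 2·(K/L). Setting this equal to 202.5/20 = 10.125 gives K = 5.0625L.
Substituting into q = 12: L^(1/2)·(5.0625L)^(1/4) = 12.
Solving, L = 16 and K = 81.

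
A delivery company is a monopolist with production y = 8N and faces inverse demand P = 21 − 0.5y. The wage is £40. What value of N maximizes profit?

N* = 2

Marginal revenue from the inverse demand is MR = 21 − y.
The marginal product is MP_N = 8.
A monopolist hires until marginal revenue product equals the wage: MR·MP_N = w.
(21 − 8N)·8 = 40, so N = 2.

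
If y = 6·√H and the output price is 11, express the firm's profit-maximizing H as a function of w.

H(w) = 1089/w²

MP_H = (1/2)·6·H^(-1/2) = 3·H^(-1/2).
Setting P·MP_H = w: 33·H^(-1/2) = w.
Solving for H: H^(-1/2) = w/33, so H = (33/w)^(2).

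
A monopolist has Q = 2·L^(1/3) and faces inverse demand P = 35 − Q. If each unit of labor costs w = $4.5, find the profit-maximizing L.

L* = 8

Marginal revenue from the inverse demand is MR = 35 − 2Q.
The marginal product is MP_L = (2/3)·L^(-2/3).
A monopolist hires until marginal revenue product equals the wage: MR·MP_L = w.
At L, Q = 2·L^(1/3). Substituting and solving: (35 − 4·L^(1/3))·(2/3)·L^(-2/3) = 4.5 gives L = 8.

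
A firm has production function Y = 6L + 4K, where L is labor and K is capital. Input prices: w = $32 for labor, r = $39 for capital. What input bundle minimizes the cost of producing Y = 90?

The inputs are perfect substitutes, so the firm uses whichever has the lower cost per unit of output.
Cost per unit of output via L is w/6 = 16/3; via K it is r/4 = 9.75. L is cheaper.
Producing Y = 90 with L alone: L = 15, K = 0.

L* = 15, K* = 0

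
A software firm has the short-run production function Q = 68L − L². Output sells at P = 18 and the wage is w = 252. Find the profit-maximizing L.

L* = 27

The marginal product of L is MP_L = 68 − 2L.
A price-taking firm hires until the value of the marginal product equals the wage: P·MP_L = w, so 18·(68 − 2L) = 252.
Then 68 − 2L = 14, giving L = 27.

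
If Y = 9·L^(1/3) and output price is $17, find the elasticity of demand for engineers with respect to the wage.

ε = -1.5

MP_L = (1/3)·9·L^(-2/3), so P·MP_L = w gives 51·L^(-2/3) = w.
Solving, L(w) = (51/w)^(3/2). This is a constant-elasticity form: L ∝ w^(−3/2), so ε = −3/2.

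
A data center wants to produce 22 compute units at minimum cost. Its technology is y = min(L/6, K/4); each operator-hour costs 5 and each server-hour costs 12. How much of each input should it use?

L* = 132, K* = 88

With a fixed-proportions technology, the cost-minimizing bundle uses no slack in either input: L/6 = K/4 = y.
So L = 6·22 = 132 and K = 4·22 = 88.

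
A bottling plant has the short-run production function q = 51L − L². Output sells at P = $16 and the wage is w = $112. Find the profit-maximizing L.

The marginal product of L is MP_L = 51 − 2L.
A price-taking firm hires until the value of the marginal product equals the wage: P·MP_L = w, so 16·(51 − 2L) = 112.
Then 51 − 2L = 7, giving L = 22.

L* = 22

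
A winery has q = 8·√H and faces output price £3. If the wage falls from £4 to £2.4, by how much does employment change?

ΔH = 16

From P·MP_H = w with MP_H = 4·H^(-1/2), the labor demand is H(w) = (12/w)^(2).
At w = 4: H = 9. At w = 2.4: H = 25.
ΔH = 25 − 9 = 16.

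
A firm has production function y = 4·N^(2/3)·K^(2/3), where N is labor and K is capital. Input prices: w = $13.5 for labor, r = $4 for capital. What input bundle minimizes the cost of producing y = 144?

N* = 8, K* = 27

Cost minimization requires the marginal rate of technical substitution to equal the input-price ratio: MP_N/MP_K = w/r.
Here MP_N/MP_K = (2/3)·(K/N)/(2/3) = (K/N). Setting this equal to 13.5/4 = 3.375 gives K = 3.375N.
Substituting into y = 144: 4·N^(2/3)·(3.375N)^(2/3) = 144.
Solving, N = 8 and K = 27.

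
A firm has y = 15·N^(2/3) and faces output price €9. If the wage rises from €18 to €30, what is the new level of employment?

N* = 27

From P·MP_N = w with MP_N = 10·N^(-1/3), the labor demand is N(w) = (90/w)^(3).
At w = 18: N = 125. At w = 30: N = 27.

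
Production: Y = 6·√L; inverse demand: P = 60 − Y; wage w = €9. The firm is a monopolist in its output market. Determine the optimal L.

Marginal revenue from the inverse demand is MR = 60 − 2Y.
The marginal product is MP_L = 3·L^(-1/2).
A monopolist hires until marginal revenue product equals the wage: MR·MP_L = w.
At L, Y = 6·√L. Substituting and solving: (60 − 12·√L)·3·L^(-1/2) = 9 gives L = 16.

L* = 16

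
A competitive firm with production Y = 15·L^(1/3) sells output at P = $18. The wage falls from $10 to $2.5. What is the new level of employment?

L* = 216

From P·MP_L = w with MP_L = 5·L^(-2/3), the labor demand is L(w) = (90/w)^(3/2).
At w = 10: L = 27. At w = 2.5: L = 216.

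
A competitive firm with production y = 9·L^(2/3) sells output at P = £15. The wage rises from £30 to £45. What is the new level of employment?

L* = 8

From P·MP_L = w with MP_L = 6·L^(-1/3), the labor demand is L(w) = (90/w)^(3).
At w = 30: L = 27. At w = 45: L = 8.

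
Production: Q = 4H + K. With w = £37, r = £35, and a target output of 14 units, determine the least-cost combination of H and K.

H* = 3.5, K* = 0

The inputs are perfect substitutes, so the firm uses whichever has the lower cost per unit of output.
Cost per unit of output via H is 9.25; via K it is 35. H is cheaper.
Producing Q = 14 with H alone: H = 3.5, K = 0.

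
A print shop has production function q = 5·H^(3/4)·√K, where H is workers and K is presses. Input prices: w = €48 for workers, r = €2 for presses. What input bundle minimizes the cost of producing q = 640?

Cost minimization requires the marginal rate of technical substitution to equal the input-price ratio: MP_H/MP_K = w/r.
Here MP_H/MP_K = (3/4)·(K/H)/(1/2) = 1.5·(K/H). Setting this equal to 48/2 = 24 gives K = 16H.
Substituting into q = 640: 5·H^(3/4)·(16H)^(1/2) = 640.
Solving, H = 16 and K = 256.

H* = 16, K* = 256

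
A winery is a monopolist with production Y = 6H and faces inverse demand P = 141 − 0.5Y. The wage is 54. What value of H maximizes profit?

Marginal revenue from the inverse demand is MR = 141 − Y.
The marginal product is MP_H = 6.
A monopolist hires until marginal revenue product equals the wage: MR·MP_H = w.
(141 − 6H)·6 = 54, so H = 22.

H* = 22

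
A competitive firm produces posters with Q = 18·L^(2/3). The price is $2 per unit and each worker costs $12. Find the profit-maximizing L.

L* = 8

MP_L = (2/3)·18·L^(-1/3) = 12·L^(-1/3).
Profit maximization for a price taker requires P·MP_L = w: 2·12·L^(-1/3) = 12.
So L^(-1/3) = 0.5, which gives L = 8.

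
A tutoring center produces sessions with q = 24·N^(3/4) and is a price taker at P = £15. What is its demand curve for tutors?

N(w) = (270/w)^(4)

MP_N = (3/4)·24·N^(-1/4) = 18·N^(-1/4).
Setting P·MP_N = w: 270·N^(-1/4) = w.
Solving for N: N^(-1/4) = w/270, so N = (270/w)^(4).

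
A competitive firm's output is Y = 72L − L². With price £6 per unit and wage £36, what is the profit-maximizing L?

L* = 33

The marginal product of L is MP_L = 72 − 2L.
A price-taking firm hires until the value of the marginal product equals the wage: P·MP_L = w, so 6·(72 − 2L) = 36.
Then 72 − 2L = 6, giving L = 33.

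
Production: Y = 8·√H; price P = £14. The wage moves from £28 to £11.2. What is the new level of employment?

From P·MP_H = w with MP_H = 4·H^(-1/2), the labor demand is H(w) = (56/w)^(2).
At w = 28: H = 4. At w = 11.2: H = 25.

H* = 25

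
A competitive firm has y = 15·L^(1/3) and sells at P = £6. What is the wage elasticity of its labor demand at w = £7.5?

MP_L = (1/3)·15·L^(-2/3), so P·MP_L = w gives 30·L^(-2/3) = w.
Solving, L(w) = (30/w)^(3/2). This is a constant-elasticity form: L ∝ w^(−3/2), so ε = −3/2.

ε = -1.5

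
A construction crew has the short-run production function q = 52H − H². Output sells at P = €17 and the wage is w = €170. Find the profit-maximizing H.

H* = 21

The marginal product of H is MP_H = 52 − 2H.
A price-taking firm hires until the value of the marginal product equals the wage: P·MP_H = w, so 17·(52 − 2H) = 170.
Then 52 − 2H = 10, giving H = 21.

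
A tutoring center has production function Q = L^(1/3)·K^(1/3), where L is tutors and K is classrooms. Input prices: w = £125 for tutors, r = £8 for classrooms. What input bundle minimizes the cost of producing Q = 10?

Cost minimization requires the marginal rate of technical substitution to equal the input-price ratio: MP_L/MP_K = w/r.
Here MP_L/MP_K = (1/3)·(K/L)/(1/3) = (K/L). Setting this equal to 125/8 = 15.625 gives K = 15.625L.
Substituting into Q = 10: L^(1/3)·(15.625L)^(1/3) = 10.
Solving, L = 8 and K = 125.

L* = 8, K* = 125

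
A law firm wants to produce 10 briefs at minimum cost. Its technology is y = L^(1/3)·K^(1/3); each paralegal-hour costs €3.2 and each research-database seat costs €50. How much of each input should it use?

Cost minimization requires the marginal rate of technical substitution to equal the input-price ratio: MP_L/MP_K = w/r.
Here MP_L/MP_K = (1/3)·(K/L)/(1/3) = (K/L). Setting this equal to 3.2/50 = 0.064 gives K = 0.064L.
Substituting into y = 10: L^(1/3)·(0.064L)^(1/3) = 10.
Solving, L = 125 and K = 8.

L* = 125, K* = 8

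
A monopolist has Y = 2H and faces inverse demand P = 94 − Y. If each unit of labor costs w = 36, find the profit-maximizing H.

H* = 19

Marginal revenue from the inverse demand is MR = 94 − 2Y.
The marginal product is MP_H = 2.
A monopolist hires until marginal revenue product equals the wage: MR·MP_H = w.
(94 − 4H)·2 = 36, so H = 19.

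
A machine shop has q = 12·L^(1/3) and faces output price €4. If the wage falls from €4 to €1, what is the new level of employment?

L* = 64

From P·MP_L = w with MP_L = 4·L^(-2/3), the labor demand is L(w) = (16/w)^(3/2).
At w = 4: L = 8. At w = 1: L = 64.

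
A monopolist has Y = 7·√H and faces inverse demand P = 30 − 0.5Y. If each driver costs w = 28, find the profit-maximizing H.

Marginal revenue from the inverse demand is MR = 30 − Y.
The marginal product is MP_H = 3.5·H^(-1/2).
A monopolist hires until marginal revenue product equals the wage: MR·MP_H = w.
At H, Y = 7·√H. Substituting and solving: (30 − 7·√H)·3.5·H^(-1/2) = 28 gives H = 4.

H* = 4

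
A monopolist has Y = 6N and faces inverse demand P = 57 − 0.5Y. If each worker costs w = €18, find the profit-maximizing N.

Marginal revenue from the inverse demand is MR = 57 − Y.
The marginal product is MP_N = 6.
A monopolist hires until marginal revenue product equals the wage: MR·MP_N = w.
(57 − 6N)·6 = 18, so N = 9.

N* = 9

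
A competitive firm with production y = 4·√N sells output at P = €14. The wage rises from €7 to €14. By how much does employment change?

From P·MP_N = w with MP_N = 2·N^(-1/2), the labor demand is N(w) = (28/w)^(2).
At w = 7: N = 16. At w = 14: N = 4.
ΔN = 4 − 16 = -12.

ΔN = -12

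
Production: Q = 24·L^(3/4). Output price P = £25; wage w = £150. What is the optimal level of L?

L* = 81

MP_L = (3/4)·24·L^(-1/4) = 18·L^(-1/4).
Profit maximization for a price taker requires P·MP_L = w: 25·18·L^(-1/4) = 150.
So L^(-1/4) = 1/3, which gives L = 81.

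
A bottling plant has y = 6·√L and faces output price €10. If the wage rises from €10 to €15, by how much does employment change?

ΔL = -5

From P·MP_L = w with MP_L = 3·L^(-1/2), the labor demand is L(w) = (30/w)^(2).
At w = 10: L = 9. At w = 15: L = 4.
ΔL = 4 − 9 = -5.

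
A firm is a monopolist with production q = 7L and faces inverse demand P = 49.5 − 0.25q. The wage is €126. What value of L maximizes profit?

Marginal revenue from the inverse demand is MR = 49.5 − 0.5q.
The marginal product is MP_L = 7.
A monopolist hires until marginal revenue product equals the wage: MR·MP_L = w.
(49.5 − 3.5L)·7 = 126, so L = 9.

L* = 9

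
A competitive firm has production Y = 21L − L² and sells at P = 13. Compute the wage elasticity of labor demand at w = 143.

From P·MP_L = w with MP_L = 21 − 2L, labor demand is L(w) = (21 − w/13)/2.
dL/dw = −1/(26) = -1/26.
At w = 143, L = 5, so ε = (dL/dw)·(w/L) = (-1/26)·(143/5) = -1.1.

ε = -1.1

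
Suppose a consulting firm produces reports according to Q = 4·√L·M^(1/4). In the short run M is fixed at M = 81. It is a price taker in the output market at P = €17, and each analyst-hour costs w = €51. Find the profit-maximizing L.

With M = 81, MP_L = (1/2)·4·L^(-1/2)·81^(1/4) = 6·L^(-1/2).
Profit maximization for a price taker requires P·MP_L = w: 17·6·L^(-1/2) = 51.
So L^(-1/2) = 0.5, which gives L = 4.

L* = 4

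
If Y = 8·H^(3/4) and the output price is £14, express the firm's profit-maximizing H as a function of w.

H(w) = (84/w)^(4)

MP_H = (3/4)·8·H^(-1/4) = 6·H^(-1/4).
Setting P·MP_H = w: 84·H^(-1/4) = w.
Solving for H: H^(-1/4) = w/84, so H = (84/w)^(4).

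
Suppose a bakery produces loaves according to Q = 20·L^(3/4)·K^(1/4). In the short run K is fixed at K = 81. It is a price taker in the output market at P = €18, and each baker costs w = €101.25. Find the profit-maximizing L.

L* = 4096

With K = 81, MP_L = (3/4)·20·L^(-1/4)·81^(1/4) = 45·L^(-1/4).
Profit maximization for a price taker requires P·MP_L = w: 18·45·L^(-1/4) = 101.25.
So L^(-1/4) = 0.125, which gives L = 4096.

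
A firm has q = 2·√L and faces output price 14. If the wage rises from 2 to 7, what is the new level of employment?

From P·MP_L = w with MP_L = L^(-1/2), the labor demand is L(w) = (14/w)^(2).
At w = 2: L = 49. At w = 7: L = 4.

L* = 4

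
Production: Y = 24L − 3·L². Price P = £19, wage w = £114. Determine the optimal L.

The marginal product of L is MP_L = 24 − 6L.
A price-taking firm hires until the value of the marginal product equals the wage: P·MP_L = w, so 19·(24 − 6L) = 114.
Then 24 − 6L = 6, giving L = 3.

L* = 3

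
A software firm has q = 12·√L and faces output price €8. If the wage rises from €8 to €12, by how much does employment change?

ΔL = -20

From P·MP_L = w with MP_L = 6·L^(-1/2), the labor demand is L(w) = (48/w)^(2).
At w = 8: L = 36. At w = 12: L = 16.
ΔL = 16 − 36 = -20.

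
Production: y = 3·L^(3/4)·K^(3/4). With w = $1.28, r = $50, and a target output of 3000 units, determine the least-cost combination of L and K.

Cost minimization requires the marginal rate of technical substitution to equal the input-price ratio: MP_L/MP_K = w/r.
Here MP_L/MP_K = (3/4)·(K/L)/(3/4) = (K/L). Setting this equal to 1.28/50 = 0.0256 gives K = 0.0256L.
Substituting into y = 3000: 3·L^(3/4)·(0.0256L)^(3/4) = 3000.
Solving, L = 625 and K = 16.

L* = 625, K* = 16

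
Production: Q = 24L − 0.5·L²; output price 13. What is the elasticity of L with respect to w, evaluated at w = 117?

ε = -0.6

From P·MP_L = w with MP_L = 24 − L, labor demand is L(w) = 24 − w/13.
dL/dw = −1/(13) = -1/13.
At w = 117, L = 15, so ε = (dL/dw)·(w/L) = (-1/13)·(117/15) = -0.6.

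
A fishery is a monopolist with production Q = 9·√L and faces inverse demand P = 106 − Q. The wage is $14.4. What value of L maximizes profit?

Marginal revenue from the inverse demand is MR = 106 − 2Q.
The marginal product is MP_L = 4.5·L^(-1/2).
A monopolist hires until marginal revenue product equals the wage: MR·MP_L = w.
At L, Q = 9·√L. Substituting and solving: (106 − 18·√L)·4.5·L^(-1/2) = 14.4 gives L = 25.

L* = 25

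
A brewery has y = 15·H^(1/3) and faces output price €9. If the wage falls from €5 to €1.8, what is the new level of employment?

H* = 125

From P·MP_H = w with MP_H = 5·H^(-2/3), the labor demand is H(w) = (45/w)^(3/2).
At w = 5: H = 27. At w = 1.8: H = 125.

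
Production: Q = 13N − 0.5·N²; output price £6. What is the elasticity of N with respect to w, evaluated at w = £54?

ε = -2.25

From P·MP_N = w with MP_N = 13 − N, labor demand is N(w) = 13 − w/6.
dN/dw = −1/(6) = -1/6.
At w = 54, N = 4, so ε = (dN/dw)·(w/N) = (-1/6)·(54/4) = -2.25.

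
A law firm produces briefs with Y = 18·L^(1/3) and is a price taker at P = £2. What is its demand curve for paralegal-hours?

MP_L = (1/3)·18·L^(-2/3) = 6·L^(-2/3).
Setting P·MP_L = w: 12·L^(-2/3) = w.
Solving for L: L^(-2/3) = w/12, so L = (12/w)^(3/2).

L(w) = (12/w)^(3/2)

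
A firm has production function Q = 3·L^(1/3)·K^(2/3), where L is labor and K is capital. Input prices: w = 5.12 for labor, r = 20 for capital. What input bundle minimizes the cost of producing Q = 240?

Cost minimization requires the marginal rate of technical substitution to equal the input-price ratio: MP_L/MP_K = w/r.
Here MP_L/MP_K = (1/3)·(K/L)/(2/3) = 0.5·(K/L). Setting this equal to 5.12/20 = 0.256 gives K = 0.512L.
Substituting into Q = 240: 3·L^(1/3)·(0.512L)^(2/3) = 240.
Solving, L = 125 and K = 64.

L* = 125, K* = 64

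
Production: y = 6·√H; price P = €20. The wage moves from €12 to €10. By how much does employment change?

ΔH = 11

From P·MP_H = w with MP_H = 3·H^(-1/2), the labor demand is H(w) = (60/w)^(2).
At w = 12: H = 25. At w = 10: H = 36.
ΔH = 36 − 25 = 11.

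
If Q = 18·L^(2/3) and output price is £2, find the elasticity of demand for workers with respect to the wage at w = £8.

ε = -3

MP_L = (2/3)·18·L^(-1/3), so P·MP_L = w gives 24·L^(-1/3) = w.
Solving, L(w) = (24/w)^(3). This is a constant-elasticity form: L ∝ w^(−3), so ε = −3.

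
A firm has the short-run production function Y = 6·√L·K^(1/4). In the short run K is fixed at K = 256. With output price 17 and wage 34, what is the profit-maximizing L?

L* = 36

With K = 256, MP_L = (1/2)·6·L^(-1/2)·256^(1/4) = 12·L^(-1/2).
Profit maximization for a price taker requires P·MP_L = w: 17·12·L^(-1/2) = 34.
So L^(-1/2) = 1/6, which gives L = 36.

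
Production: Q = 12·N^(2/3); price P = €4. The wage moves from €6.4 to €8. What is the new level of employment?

From P·MP_N = w with MP_N = 8·N^(-1/3), the labor demand is N(w) = (32/w)^(3).
At w = 6.4: N = 125. At w = 8: N = 64.

N* = 64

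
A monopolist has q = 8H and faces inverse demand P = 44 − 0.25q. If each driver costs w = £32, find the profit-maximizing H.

Marginal revenue from the inverse demand is MR = 44 − 0.5q.
The marginal product is MP_H = 8.
A monopolist hires until marginal revenue product equals the wage: MR·MP_H = w.
(44 − 4H)·8 = 32, so H = 10.

H* = 10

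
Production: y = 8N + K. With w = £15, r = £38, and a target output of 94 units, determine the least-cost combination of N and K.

N* = 11.75, K* = 0

The inputs are perfect substitutes, so the firm uses whichever has the lower cost per unit of output.
Cost per unit of output via N is 1.875; via K it is 38. N is cheaper.
Producing y = 94 with N alone: N = 11.75, K = 0.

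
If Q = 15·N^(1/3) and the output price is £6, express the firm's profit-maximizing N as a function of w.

N(w) = (30/w)^(3/2)

MP_N = (1/3)·15·N^(-2/3) = 5·N^(-2/3).
Setting P·MP_N = w: 30·N^(-2/3) = w.
Solving for N: N^(-2/3) = w/30, so N = (30/w)^(3/2).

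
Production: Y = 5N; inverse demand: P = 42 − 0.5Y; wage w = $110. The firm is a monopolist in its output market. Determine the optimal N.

N* = 4

Marginal revenue from the inverse demand is MR = 42 − Y.
The marginal product is MP_N = 5.
A monopolist hires until marginal revenue product equals the wage: MR·MP_N = w.
(42 − 5N)·5 = 110, so N = 4.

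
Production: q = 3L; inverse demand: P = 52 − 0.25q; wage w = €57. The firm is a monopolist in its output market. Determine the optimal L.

Marginal revenue from the inverse demand is MR = 52 − 0.5q.
The marginal product is MP_L = 3.
A monopolist hires until marginal revenue product equals the wage: MR·MP_L = w.
(52 − 1.5L)·3 = 57, so L = 22.

L* = 22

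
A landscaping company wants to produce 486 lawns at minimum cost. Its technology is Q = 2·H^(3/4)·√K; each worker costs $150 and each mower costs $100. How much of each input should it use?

H* = 81, K* = 81

Cost minimization requires the marginal rate of technical substitution to equal the input-price ratio: MP_H/MP_K = w/r.
Here MP_H/MP_K = (3/4)·(K/H)/(1/2) = 1.5·(K/H). Setting this equal to 150/100 = 1.5 gives K = H.
Substituting into Q = 486: 2·H^(3/4)·(H)^(1/2) = 486.
Solving, H = 81 and K = 81.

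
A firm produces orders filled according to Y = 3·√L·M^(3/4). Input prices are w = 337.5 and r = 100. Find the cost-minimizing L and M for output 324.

Cost minimization requires the marginal rate of technical substitution to equal the input-price ratio: MP_L/MP_M = w/r.
Here MP_L/MP_M = (1/2)·(M/L)/(3/4) = (2/3)·(M/L). Setting this equal to 337.5/100 = 3.375 gives M = 5.0625L.
Substituting into Y = 324: 3·L^(1/2)·(5.0625L)^(3/4) = 324.
Solving, L = 16 and M = 81.

L* = 16, M* = 81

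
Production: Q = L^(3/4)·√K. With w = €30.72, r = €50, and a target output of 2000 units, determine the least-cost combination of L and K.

L* = 625, K* = 256

Cost minimization requires the marginal rate of technical substitution to equal the input-price ratio: MP_L/MP_K = w/r.
Here MP_L/MP_K = (3/4)·(K/L)/(1/2) = 1.5·(K/L). Setting this equal to 30.72/50 = 0.6144 gives K = 0.4096L.
Substituting into Q = 2000: L^(3/4)·(0.4096L)^(1/2) = 2000.
Solving, L = 625 and K = 256.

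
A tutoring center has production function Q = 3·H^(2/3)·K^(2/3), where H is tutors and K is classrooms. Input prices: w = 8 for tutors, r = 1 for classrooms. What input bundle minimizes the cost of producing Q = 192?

H* = 8, K* = 64

Cost minimization requires the marginal rate of technical substitution to equal the input-price ratio: MP_H/MP_K = w/r.
Here MP_H/MP_K = (2/3)·(K/H)/(2/3) = (K/H). Setting this equal to 8/1 = 8 gives K = 8H.
Substituting into Q = 192: 3·H^(2/3)·(8H)^(2/3) = 192.
Solving, H = 8 and K = 64.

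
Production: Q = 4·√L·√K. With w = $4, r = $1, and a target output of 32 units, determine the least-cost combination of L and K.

L* = 4, K* = 16

Cost minimization requires the marginal rate of technical substitution to equal the input-price ratio: MP_L/MP_K = w/r.
Here MP_L/MP_K = (1/2)·(K/L)/(1/2) = (K/L). Setting this equal to 4/1 = 4 gives K = 4L.
Substituting into Q = 32: 4·L^(1/2)·(4L)^(1/2) = 32.
Solving, L = 4 and K = 16.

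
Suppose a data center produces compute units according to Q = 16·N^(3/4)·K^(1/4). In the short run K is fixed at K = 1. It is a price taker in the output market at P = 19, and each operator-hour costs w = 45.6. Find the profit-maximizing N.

With K = 1, MP_N = (3/4)·16·N^(-1/4)·1^(1/4) = 12·N^(-1/4).
Profit maximization for a price taker requires P·MP_N = w: 19·12·N^(-1/4) = 45.6.
So N^(-1/4) = 0.2, which gives N = 625.

N* = 625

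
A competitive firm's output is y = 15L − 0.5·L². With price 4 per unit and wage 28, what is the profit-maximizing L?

The marginal product of L is MP_L = 15 − L.
A price-taking firm hires until the value of the marginal product equals the wage: P·MP_L = w, so 4·(15 − L) = 28.
Then 15 − L = 7, giving L = 8.

L* = 8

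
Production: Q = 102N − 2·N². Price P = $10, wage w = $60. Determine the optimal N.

N* = 24

The marginal product of N is MP_N = 102 − 4N.
A price-taking firm hires until the value of the marginal product equals the wage: P·MP_N = w, so 10·(102 − 4N) = 60.
Then 102 − 4N = 6, giving N = 24.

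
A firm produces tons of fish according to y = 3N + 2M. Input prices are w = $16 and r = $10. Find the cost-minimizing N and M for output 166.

N* = 0, M* = 83

The inputs are perfect substitutes, so the firm uses whichever has the lower cost per unit of output.
Cost per unit of output via N is w/3 = 16/3; via M it is r/2 = 5. M is cheaper.
Producing y = 166 with M alone: N = 0, M = 83.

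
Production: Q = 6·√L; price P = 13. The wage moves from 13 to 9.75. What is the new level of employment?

L* = 16

From P·MP_L = w with MP_L = 3·L^(-1/2), the labor demand is L(w) = (39/w)^(2).
At w = 13: L = 9. At w = 9.75: L = 16.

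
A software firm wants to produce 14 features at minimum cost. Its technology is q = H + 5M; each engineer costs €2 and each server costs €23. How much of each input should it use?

The inputs are perfect substitutes, so the firm uses whichever has the lower cost per unit of output.
Cost per unit of output via H is 2; via M it is 4.6. H is cheaper.
Producing q = 14 with H alone: H = 14, M = 0.

H* = 14, M* = 0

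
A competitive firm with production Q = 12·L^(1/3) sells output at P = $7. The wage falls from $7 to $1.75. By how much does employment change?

From P·MP_L = w with MP_L = 4·L^(-2/3), the labor demand is L(w) = (28/w)^(3/2).
At w = 7: L = 8. At w = 1.75: L = 64.
ΔL = 64 − 8 = 56.

ΔL = 56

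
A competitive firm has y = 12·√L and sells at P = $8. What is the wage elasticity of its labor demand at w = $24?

MP_L = (1/2)·12·L^(-1/2), so P·MP_L = w gives 48·L^(-1/2) = w.
Solving, L(w) = (48/w)^(2). This is a constant-elasticity form: L ∝ w^(−2), so ε = −2.

ε = -2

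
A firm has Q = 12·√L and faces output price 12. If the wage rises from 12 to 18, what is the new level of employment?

From P·MP_L = w with MP_L = 6·L^(-1/2), the labor demand is L(w) = (72/w)^(2).
At w = 12: L = 36. At w = 18: L = 16.

L* = 16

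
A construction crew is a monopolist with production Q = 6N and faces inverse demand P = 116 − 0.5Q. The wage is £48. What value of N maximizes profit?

Marginal revenue from the inverse demand is MR = 116 − Q.
The marginal product is MP_N = 6.
A monopolist hires until marginal revenue product equals the wage: MR·MP_N = w.
(116 − 6N)·6 = 48, so N = 18.

N* = 18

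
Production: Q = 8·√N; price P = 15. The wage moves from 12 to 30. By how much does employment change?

From P·MP_N = w with MP_N = 4·N^(-1/2), the labor demand is N(w) = (60/w)^(2).
At w = 12: N = 25. At w = 30: N = 4.
ΔN = 4 − 25 = -21.

ΔN = -21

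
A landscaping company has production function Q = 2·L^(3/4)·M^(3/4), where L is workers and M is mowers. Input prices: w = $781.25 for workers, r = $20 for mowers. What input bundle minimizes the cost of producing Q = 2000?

Cost minimization requires the marginal rate of technical substitution to equal the input-price ratio: MP_L/MP_M = w/r.
Here MP_L/MP_M = (3/4)·(M/L)/(3/4) = (M/L). Setting this equal to 781.25/20 = 39.0625 gives M = 39.0625L.
Substituting into Q = 2000: 2·L^(3/4)·(39.0625L)^(3/4) = 2000.
Solving, L = 16 and M = 625.

L* = 16, M* = 625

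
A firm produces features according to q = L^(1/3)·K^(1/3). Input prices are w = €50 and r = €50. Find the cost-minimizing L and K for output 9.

Cost minimization requires the marginal rate of technical substitution to equal the input-price ratio: MP_L/MP_K = w/r.
Here MP_L/MP_K = (1/3)·(K/L)/(1/3) = (K/L). Setting this equal to 50/50 = 1 gives K = L.
Substituting into q = 9: L^(1/3)·(L)^(1/3) = 9.
Solving, L = 27 and K = 27.

L* = 27, K* = 27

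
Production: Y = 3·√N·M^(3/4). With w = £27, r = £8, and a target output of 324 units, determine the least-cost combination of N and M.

Cost minimization requires the marginal rate of technical substitution to equal the input-price ratio: MP_N/MP_M = w/r.
Here MP_N/MP_M = (1/2)·(M/N)/(3/4) = (2/3)·(M/N). Setting this equal to 27/8 = 3.375 gives M = 5.0625N.
Substituting into Y = 324: 3·N^(1/2)·(5.0625N)^(3/4) = 324.
Solving, N = 16 and M = 81.

N* = 16, M* = 81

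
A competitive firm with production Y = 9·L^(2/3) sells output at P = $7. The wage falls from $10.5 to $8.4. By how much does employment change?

From P·MP_L = w with MP_L = 6·L^(-1/3), the labor demand is L(w) = (42/w)^(3).
At w = 10.5: L = 64. At w = 8.4: L = 125.
ΔL = 125 − 64 = 61.

ΔL = 61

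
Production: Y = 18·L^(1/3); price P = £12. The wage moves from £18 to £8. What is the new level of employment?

L* = 27

From P·MP_L = w with MP_L = 6·L^(-2/3), the labor demand is L(w) = (72/w)^(3/2).
At w = 18: L = 8. At w = 8: L = 27.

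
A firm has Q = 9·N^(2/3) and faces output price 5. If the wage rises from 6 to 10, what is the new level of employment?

N* = 27

From P·MP_N = w with MP_N = 6·N^(-1/3), the labor demand is N(w) = (30/w)^(3).
At w = 6: N = 125. At w = 10: N = 27.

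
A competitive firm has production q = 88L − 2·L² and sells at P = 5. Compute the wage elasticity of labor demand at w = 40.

ε = -0.1

From P·MP_L = w with MP_L = 88 − 4L, labor demand is L(w) = (88 − w/5)/4.
dL/dw = −1/(20) = -0.05.
At w = 40, L = 20, so ε = (dL/dw)·(w/L) = (-0.05)·(40/20) = -0.1.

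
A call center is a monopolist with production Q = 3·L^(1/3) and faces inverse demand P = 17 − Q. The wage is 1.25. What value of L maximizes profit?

L* = 8

Marginal revenue from the inverse demand is MR = 17 − 2Q.
The marginal product is MP_L = L^(-2/3).
A monopolist hires until marginal revenue product equals the wage: MR·MP_L = w.
At L, Q = 3·L^(1/3). Substituting and solving: (17 − 6·L^(1/3))·L^(-2/3) = 1.25 gives L = 8.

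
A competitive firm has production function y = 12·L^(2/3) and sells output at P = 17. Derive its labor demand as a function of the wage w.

L(w) = 2515456/w³

MP_L = (2/3)·12·L^(-1/3) = 8·L^(-1/3).
Setting P·MP_L = w: 136·L^(-1/3) = w.
Solving for L: L^(-1/3) = w/136, so L = (136/w)^(3).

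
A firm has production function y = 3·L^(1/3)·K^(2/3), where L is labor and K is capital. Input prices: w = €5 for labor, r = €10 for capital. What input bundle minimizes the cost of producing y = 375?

Cost minimization requires the marginal rate of technical substitution to equal the input-price ratio: MP_L/MP_K = w/r.
Here MP_L/MP_K = (1/3)·(K/L)/(2/3) = 0.5·(K/L). Setting this equal to 5/10 = 0.5 gives K = L.
Substituting into y = 375: 3·L^(1/3)·(L)^(2/3) = 375.
Solving, L = 125 and K = 125.

L* = 125, K* = 125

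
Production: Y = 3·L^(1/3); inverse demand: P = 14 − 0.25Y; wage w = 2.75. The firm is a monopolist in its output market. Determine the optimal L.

L* = 8

Marginal revenue from the inverse demand is MR = 14 − 0.5Y.
The marginal product is MP_L = L^(-2/3).
A monopolist hires until marginal revenue product equals the wage: MR·MP_L = w.
At L, Y = 3·L^(1/3). Substituting and solving: (14 − 1.5·L^(1/3))·L^(-2/3) = 2.75 gives L = 8.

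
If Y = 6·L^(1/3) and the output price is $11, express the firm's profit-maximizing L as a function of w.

MP_L = (1/3)·6·L^(-2/3) = 2·L^(-2/3).
Setting P·MP_L = w: 22·L^(-2/3) = w.
Solving for L: L^(-2/3) = w/22, so L = (22/w)^(3/2).

L(w) = (22/w)^(3/2)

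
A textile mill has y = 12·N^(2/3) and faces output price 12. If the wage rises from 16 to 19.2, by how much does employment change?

ΔN = -91

From P·MP_N = w with MP_N = 8·N^(-1/3), the labor demand is N(w) = (96/w)^(3).
At w = 16: N = 216. At w = 19.2: N = 125.
ΔN = 125 − 216 = -91.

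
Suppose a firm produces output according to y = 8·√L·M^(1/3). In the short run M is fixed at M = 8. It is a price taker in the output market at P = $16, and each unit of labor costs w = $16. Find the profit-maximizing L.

With M = 8, MP_L = (1/2)·8·L^(-1/2)·8^(1/3) = 8·L^(-1/2).
Profit maximization for a price taker requires P·MP_L = w: 16·8·L^(-1/2) = 16.
So L^(-1/2) = 0.125, which gives L = 64.

L* = 64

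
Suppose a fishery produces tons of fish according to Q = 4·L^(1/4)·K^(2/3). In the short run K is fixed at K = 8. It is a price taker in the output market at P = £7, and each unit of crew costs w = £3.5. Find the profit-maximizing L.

With K = 8, MP_L = (1/4)·4·L^(-3/4)·8^(2/3) = 4·L^(-3/4).
Profit maximization for a price taker requires P·MP_L = w: 7·4·L^(-3/4) = 3.5.
So L^(-3/4) = 0.125, which gives L = 16.

L* = 16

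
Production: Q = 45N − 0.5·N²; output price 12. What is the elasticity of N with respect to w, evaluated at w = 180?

ε = -0.5

From P·MP_N = w with MP_N = 45 − N, labor demand is N(w) = 45 − w/12.
dN/dw = −1/(12) = -1/12.
At w = 180, N = 30, so ε = (dN/dw)·(w/N) = (-1/12)·(180/30) = -0.5.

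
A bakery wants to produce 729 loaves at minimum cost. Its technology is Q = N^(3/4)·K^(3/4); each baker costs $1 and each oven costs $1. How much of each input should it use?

Cost minimization requires the marginal rate of technical substitution to equal the input-price ratio: MP_N/MP_K = w/r.
Here MP_N/MP_K = (3/4)·(K/N)/(3/4) = (K/N). Setting this equal to 1/1 = 1 gives K = N.
Substituting into Q = 729: N^(3/4)·(N)^(3/4) = 729.
Solving, N = 81 and K = 81.

N* = 81, K* = 81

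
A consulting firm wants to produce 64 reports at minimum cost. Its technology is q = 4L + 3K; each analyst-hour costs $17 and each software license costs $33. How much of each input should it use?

L* = 16, K* = 0

The inputs are perfect substitutes, so the firm uses whichever has the lower cost per unit of output.
Cost per unit of output via L is w/4 = 4.25; via K it is r/3 = 11. L is cheaper.
Producing q = 64 with L alone: L = 16, K = 0.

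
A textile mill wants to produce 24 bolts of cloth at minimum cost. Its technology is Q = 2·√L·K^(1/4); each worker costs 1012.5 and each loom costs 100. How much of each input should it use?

Cost minimization requires the marginal rate of technical substitution to equal the input-price ratio: MP_L/MP_K = w/r.
Here MP_L/MP_K = (1/2)·(K/L)/(1/4) = 2·(K/L). Setting this equal to 1012.5/100 = 10.125 gives K = 5.0625L.
Substituting into Q = 24: 2·L^(1/2)·(5.0625L)^(1/4) = 24.
Solving, L = 16 and K = 81.

L* = 16, K* = 81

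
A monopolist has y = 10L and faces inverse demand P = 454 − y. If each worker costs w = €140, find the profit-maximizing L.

Marginal revenue from the inverse demand is MR = 454 − 2y.
The marginal product is MP_L = 10.
A monopolist hires until marginal revenue product equals the wage: MR·MP_L = w.
(454 − 20L)·10 = 140, so L = 22.

L* = 22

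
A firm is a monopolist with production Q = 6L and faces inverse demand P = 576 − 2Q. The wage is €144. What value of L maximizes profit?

L* = 23

Marginal revenue from the inverse demand is MR = 576 − 4Q.
The marginal product is MP_L = 6.
A monopolist hires until marginal revenue product equals the wage: MR·MP_L = w.
(576 − 24L)·6 = 144, so L = 23.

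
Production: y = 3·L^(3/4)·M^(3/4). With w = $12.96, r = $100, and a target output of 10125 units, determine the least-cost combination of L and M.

Cost minimization requires the marginal rate of technical substitution to equal the input-price ratio: MP_L/MP_M = w/r.
Here MP_L/MP_M = (3/4)·(M/L)/(3/4) = (M/L). Setting this equal to 12.96/100 = 0.1296 gives M = 0.1296L.
Substituting into y = 10125: 3·L^(3/4)·(0.1296L)^(3/4) = 10125.
Solving, L = 625 and M = 81.

L* = 625, M* = 81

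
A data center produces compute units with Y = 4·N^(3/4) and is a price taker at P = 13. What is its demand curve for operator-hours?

N(w) = 2313441/w^(4)

MP_N = (3/4)·4·N^(-1/4) = 3·N^(-1/4).
Setting P·MP_N = w: 39·N^(-1/4) = w.
Solving for N: N^(-1/4) = w/39, so N = (39/w)^(4).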